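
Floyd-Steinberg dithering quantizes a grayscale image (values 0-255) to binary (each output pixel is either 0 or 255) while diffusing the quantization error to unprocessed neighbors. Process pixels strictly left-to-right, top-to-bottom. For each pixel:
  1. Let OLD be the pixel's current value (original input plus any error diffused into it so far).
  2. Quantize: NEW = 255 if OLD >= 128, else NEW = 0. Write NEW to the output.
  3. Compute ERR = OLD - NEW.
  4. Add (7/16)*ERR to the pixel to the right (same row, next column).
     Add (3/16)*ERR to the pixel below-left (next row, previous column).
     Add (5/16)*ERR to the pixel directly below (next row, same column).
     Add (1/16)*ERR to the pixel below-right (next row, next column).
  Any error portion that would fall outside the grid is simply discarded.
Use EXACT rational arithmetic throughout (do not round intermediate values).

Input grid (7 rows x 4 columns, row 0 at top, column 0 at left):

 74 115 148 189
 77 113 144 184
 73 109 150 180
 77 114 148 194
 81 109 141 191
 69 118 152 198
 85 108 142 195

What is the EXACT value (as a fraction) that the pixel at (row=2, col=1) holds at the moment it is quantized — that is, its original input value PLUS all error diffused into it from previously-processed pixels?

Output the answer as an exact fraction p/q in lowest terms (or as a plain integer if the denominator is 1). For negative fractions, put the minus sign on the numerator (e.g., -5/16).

Answer: 69173111/524288

Derivation:
(0,0): OLD=74 → NEW=0, ERR=74
(0,1): OLD=1179/8 → NEW=255, ERR=-861/8
(0,2): OLD=12917/128 → NEW=0, ERR=12917/128
(0,3): OLD=477491/2048 → NEW=255, ERR=-44749/2048
(1,0): OLD=10233/128 → NEW=0, ERR=10233/128
(1,1): OLD=141199/1024 → NEW=255, ERR=-119921/1024
(1,2): OLD=3718395/32768 → NEW=0, ERR=3718395/32768
(1,3): OLD=122224589/524288 → NEW=255, ERR=-11468851/524288
(2,0): OLD=1245589/16384 → NEW=0, ERR=1245589/16384
(2,1): OLD=69173111/524288 → NEW=255, ERR=-64520329/524288
Target (2,1): original=109, with diffused error = 69173111/524288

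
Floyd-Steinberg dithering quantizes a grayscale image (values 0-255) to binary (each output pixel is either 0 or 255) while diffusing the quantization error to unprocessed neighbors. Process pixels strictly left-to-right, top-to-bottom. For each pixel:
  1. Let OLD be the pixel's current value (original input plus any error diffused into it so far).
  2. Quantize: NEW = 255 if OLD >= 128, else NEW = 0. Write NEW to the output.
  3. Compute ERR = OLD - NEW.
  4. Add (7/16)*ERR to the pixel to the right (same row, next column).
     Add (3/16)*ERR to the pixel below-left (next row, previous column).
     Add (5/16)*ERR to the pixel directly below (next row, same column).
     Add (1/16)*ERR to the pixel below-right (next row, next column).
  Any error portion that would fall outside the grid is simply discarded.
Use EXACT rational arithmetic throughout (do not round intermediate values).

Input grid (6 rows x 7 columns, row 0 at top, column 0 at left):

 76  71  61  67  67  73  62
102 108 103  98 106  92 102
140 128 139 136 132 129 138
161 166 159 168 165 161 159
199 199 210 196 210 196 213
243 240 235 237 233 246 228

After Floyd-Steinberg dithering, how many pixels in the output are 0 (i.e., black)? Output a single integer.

Answer: 16

Derivation:
(0,0): OLD=76 → NEW=0, ERR=76
(0,1): OLD=417/4 → NEW=0, ERR=417/4
(0,2): OLD=6823/64 → NEW=0, ERR=6823/64
(0,3): OLD=116369/1024 → NEW=0, ERR=116369/1024
(0,4): OLD=1912311/16384 → NEW=0, ERR=1912311/16384
(0,5): OLD=32522689/262144 → NEW=0, ERR=32522689/262144
(0,6): OLD=487705671/4194304 → NEW=0, ERR=487705671/4194304
(1,0): OLD=9299/64 → NEW=255, ERR=-7021/64
(1,1): OLD=60069/512 → NEW=0, ERR=60069/512
(1,2): OLD=3530217/16384 → NEW=255, ERR=-647703/16384
(1,3): OLD=9487333/65536 → NEW=255, ERR=-7224347/65536
(1,4): OLD=522657919/4194304 → NEW=0, ERR=522657919/4194304
(1,5): OLD=7193552335/33554432 → NEW=255, ERR=-1362827825/33554432
(1,6): OLD=68892169281/536870912 → NEW=255, ERR=-68009913279/536870912
(2,0): OLD=1046247/8192 → NEW=0, ERR=1046247/8192
(2,1): OLD=54072445/262144 → NEW=255, ERR=-12774275/262144
(2,2): OLD=385835255/4194304 → NEW=0, ERR=385835255/4194304
(2,3): OLD=5459011519/33554432 → NEW=255, ERR=-3097368641/33554432
(2,4): OLD=31152173759/268435456 → NEW=0, ERR=31152173759/268435456
(2,5): OLD=1298076242789/8589934592 → NEW=255, ERR=-892357078171/8589934592
(2,6): OLD=6930399046419/137438953472 → NEW=0, ERR=6930399046419/137438953472
(3,0): OLD=804359639/4194304 → NEW=255, ERR=-265187881/4194304
(3,1): OLD=4977499243/33554432 → NEW=255, ERR=-3578880917/33554432
(3,2): OLD=32408252833/268435456 → NEW=0, ERR=32408252833/268435456
(3,3): OLD=235666876879/1073741824 → NEW=255, ERR=-38137288241/1073741824
(3,4): OLD=22056089376215/137438953472 → NEW=255, ERR=-12990843759145/137438953472
(3,5): OLD=114229690840021/1099511627776 → NEW=0, ERR=114229690840021/1099511627776
(3,6): OLD=3759759672793163/17592186044416 → NEW=255, ERR=-726247768532917/17592186044416
(4,0): OLD=85493153497/536870912 → NEW=255, ERR=-51408929063/536870912
(4,1): OLD=1223729475237/8589934592 → NEW=255, ERR=-966703845723/8589934592
(4,2): OLD=25449085329803/137438953472 → NEW=255, ERR=-9597847805557/137438953472
(4,3): OLD=158518126574057/1099511627776 → NEW=255, ERR=-121857338508823/1099511627776
(4,4): OLD=1312680219380539/8796093022208 → NEW=255, ERR=-930323501282501/8796093022208
(4,5): OLD=47441370377765931/281474976710656 → NEW=255, ERR=-24334748683451349/281474976710656
(4,6): OLD=760066459218168221/4503599627370496 → NEW=255, ERR=-388351445761308259/4503599627370496
(5,0): OLD=26384839831487/137438953472 → NEW=255, ERR=-8662093303873/137438953472
(5,1): OLD=173920195645365/1099511627776 → NEW=255, ERR=-106455269437515/1099511627776
(5,2): OLD=1257876407186931/8796093022208 → NEW=255, ERR=-985127313476109/8796093022208
(5,3): OLD=9089683621061951/70368744177664 → NEW=255, ERR=-8854346144242369/70368744177664
(5,4): OLD=548365536224726341/4503599627370496 → NEW=0, ERR=548365536224726341/4503599627370496
(5,5): OLD=8988283511143341717/36028797018963968 → NEW=255, ERR=-199059728692470123/36028797018963968
(5,6): OLD=111390727762399161371/576460752303423488 → NEW=255, ERR=-35606764074973828069/576460752303423488
Output grid:
  Row 0: .......  (7 black, running=7)
  Row 1: #.##.##  (2 black, running=9)
  Row 2: .#.#.#.  (4 black, running=13)
  Row 3: ##.##.#  (2 black, running=15)
  Row 4: #######  (0 black, running=15)
  Row 5: ####.##  (1 black, running=16)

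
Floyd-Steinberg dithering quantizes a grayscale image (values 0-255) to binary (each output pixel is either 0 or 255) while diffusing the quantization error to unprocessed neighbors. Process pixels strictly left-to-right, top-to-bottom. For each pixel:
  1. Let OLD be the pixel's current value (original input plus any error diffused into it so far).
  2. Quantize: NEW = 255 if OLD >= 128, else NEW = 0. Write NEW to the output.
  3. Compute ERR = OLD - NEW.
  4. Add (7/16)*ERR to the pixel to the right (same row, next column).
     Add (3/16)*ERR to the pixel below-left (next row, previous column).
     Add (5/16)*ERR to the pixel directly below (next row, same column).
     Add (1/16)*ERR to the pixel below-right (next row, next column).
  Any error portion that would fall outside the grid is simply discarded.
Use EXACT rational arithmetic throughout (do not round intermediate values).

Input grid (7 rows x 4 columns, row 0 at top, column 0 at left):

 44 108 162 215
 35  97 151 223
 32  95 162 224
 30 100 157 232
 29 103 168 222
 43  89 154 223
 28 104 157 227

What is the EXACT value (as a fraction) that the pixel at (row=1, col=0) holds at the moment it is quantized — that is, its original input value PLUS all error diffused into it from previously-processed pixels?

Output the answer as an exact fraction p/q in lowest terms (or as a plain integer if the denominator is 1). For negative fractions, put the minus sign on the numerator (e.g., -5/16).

(0,0): OLD=44 → NEW=0, ERR=44
(0,1): OLD=509/4 → NEW=0, ERR=509/4
(0,2): OLD=13931/64 → NEW=255, ERR=-2389/64
(0,3): OLD=203437/1024 → NEW=255, ERR=-57683/1024
(1,0): OLD=4647/64 → NEW=0, ERR=4647/64
Target (1,0): original=35, with diffused error = 4647/64

Answer: 4647/64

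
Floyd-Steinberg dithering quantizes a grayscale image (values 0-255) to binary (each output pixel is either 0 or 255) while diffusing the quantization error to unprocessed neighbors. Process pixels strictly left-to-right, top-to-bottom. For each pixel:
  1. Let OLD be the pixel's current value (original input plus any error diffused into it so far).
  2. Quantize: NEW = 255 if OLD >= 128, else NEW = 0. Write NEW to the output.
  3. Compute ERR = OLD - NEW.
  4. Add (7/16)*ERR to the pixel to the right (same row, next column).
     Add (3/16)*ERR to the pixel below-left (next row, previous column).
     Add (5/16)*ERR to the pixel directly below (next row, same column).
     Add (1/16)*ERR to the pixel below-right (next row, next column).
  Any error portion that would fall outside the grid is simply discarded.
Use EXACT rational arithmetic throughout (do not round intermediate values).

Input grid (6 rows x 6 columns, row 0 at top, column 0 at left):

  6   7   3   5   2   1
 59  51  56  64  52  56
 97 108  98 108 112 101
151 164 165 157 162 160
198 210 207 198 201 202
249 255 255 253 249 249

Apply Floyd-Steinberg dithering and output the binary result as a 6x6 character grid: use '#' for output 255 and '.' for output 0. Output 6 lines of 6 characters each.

(0,0): OLD=6 → NEW=0, ERR=6
(0,1): OLD=77/8 → NEW=0, ERR=77/8
(0,2): OLD=923/128 → NEW=0, ERR=923/128
(0,3): OLD=16701/2048 → NEW=0, ERR=16701/2048
(0,4): OLD=182443/32768 → NEW=0, ERR=182443/32768
(0,5): OLD=1801389/524288 → NEW=0, ERR=1801389/524288
(1,0): OLD=8023/128 → NEW=0, ERR=8023/128
(1,1): OLD=85153/1024 → NEW=0, ERR=85153/1024
(1,2): OLD=3170805/32768 → NEW=0, ERR=3170805/32768
(1,3): OLD=14467441/131072 → NEW=0, ERR=14467441/131072
(1,4): OLD=865571027/8388608 → NEW=0, ERR=865571027/8388608
(1,5): OLD=13766006485/134217728 → NEW=0, ERR=13766006485/134217728
(2,0): OLD=2165627/16384 → NEW=255, ERR=-2012293/16384
(2,1): OLD=53641785/524288 → NEW=0, ERR=53641785/524288
(2,2): OLD=1668448107/8388608 → NEW=255, ERR=-470646933/8388608
(2,3): OLD=9619503187/67108864 → NEW=255, ERR=-7493257133/67108864
(2,4): OLD=260970929913/2147483648 → NEW=0, ERR=260970929913/2147483648
(2,5): OLD=6619996786271/34359738368 → NEW=255, ERR=-2141736497569/34359738368
(3,0): OLD=1105638283/8388608 → NEW=255, ERR=-1033456757/8388608
(3,1): OLD=8313309039/67108864 → NEW=0, ERR=8313309039/67108864
(3,2): OLD=100460531997/536870912 → NEW=255, ERR=-36441550563/536870912
(3,3): OLD=3837621541623/34359738368 → NEW=0, ERR=3837621541623/34359738368
(3,4): OLD=63269854944727/274877906944 → NEW=255, ERR=-6824011325993/274877906944
(3,5): OLD=603654181620793/4398046511104 → NEW=255, ERR=-517847678710727/4398046511104
(4,0): OLD=196202537989/1073741824 → NEW=255, ERR=-77601627131/1073741824
(4,1): OLD=3378694093569/17179869184 → NEW=255, ERR=-1002172548351/17179869184
(4,2): OLD=103877020470579/549755813888 → NEW=255, ERR=-36310712070861/549755813888
(4,3): OLD=1716200941498527/8796093022208 → NEW=255, ERR=-526802779164513/8796093022208
(4,4): OLD=21384118935501583/140737488355328 → NEW=255, ERR=-14503940595107057/140737488355328
(4,5): OLD=266986455806045961/2251799813685248 → NEW=0, ERR=266986455806045961/2251799813685248
(5,0): OLD=59229951013523/274877906944 → NEW=255, ERR=-10863915257197/274877906944
(5,1): OLD=1781897130022467/8796093022208 → NEW=255, ERR=-461106590640573/8796093022208
(5,2): OLD=13830967874103249/70368744177664 → NEW=255, ERR=-4113061891201071/70368744177664
(5,3): OLD=417170899976930123/2251799813685248 → NEW=255, ERR=-157038052512808117/2251799813685248
(5,4): OLD=922210837309478651/4503599627370496 → NEW=255, ERR=-226207067669997829/4503599627370496
(5,5): OLD=18564629900771105047/72057594037927936 → NEW=255, ERR=189943421099481367/72057594037927936
Row 0: ......
Row 1: ......
Row 2: #.##.#
Row 3: #.#.##
Row 4: #####.
Row 5: ######

Answer: ......
......
#.##.#
#.#.##
#####.
######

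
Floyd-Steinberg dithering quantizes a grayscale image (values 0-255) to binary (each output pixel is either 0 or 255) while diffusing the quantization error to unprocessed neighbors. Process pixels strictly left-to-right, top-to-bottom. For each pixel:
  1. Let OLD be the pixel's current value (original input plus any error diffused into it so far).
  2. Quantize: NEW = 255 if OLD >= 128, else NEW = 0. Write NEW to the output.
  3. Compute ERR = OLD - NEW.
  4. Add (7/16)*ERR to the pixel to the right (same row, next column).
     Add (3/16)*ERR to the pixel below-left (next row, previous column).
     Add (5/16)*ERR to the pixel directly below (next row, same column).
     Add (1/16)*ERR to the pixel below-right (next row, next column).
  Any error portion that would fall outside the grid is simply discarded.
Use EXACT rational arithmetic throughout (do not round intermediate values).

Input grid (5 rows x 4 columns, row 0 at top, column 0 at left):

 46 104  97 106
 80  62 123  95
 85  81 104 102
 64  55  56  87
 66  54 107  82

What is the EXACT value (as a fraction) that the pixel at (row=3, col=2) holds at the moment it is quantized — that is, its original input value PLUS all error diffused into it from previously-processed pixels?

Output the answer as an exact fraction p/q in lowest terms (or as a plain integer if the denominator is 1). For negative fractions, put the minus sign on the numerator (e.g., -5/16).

Answer: 177065551223/2147483648

Derivation:
(0,0): OLD=46 → NEW=0, ERR=46
(0,1): OLD=993/8 → NEW=0, ERR=993/8
(0,2): OLD=19367/128 → NEW=255, ERR=-13273/128
(0,3): OLD=124177/2048 → NEW=0, ERR=124177/2048
(1,0): OLD=15059/128 → NEW=0, ERR=15059/128
(1,1): OLD=138949/1024 → NEW=255, ERR=-122171/1024
(1,2): OLD=1884969/32768 → NEW=0, ERR=1884969/32768
(1,3): OLD=69538415/524288 → NEW=255, ERR=-64155025/524288
(2,0): OLD=1628487/16384 → NEW=0, ERR=1628487/16384
(2,1): OLD=55228797/524288 → NEW=0, ERR=55228797/524288
(2,2): OLD=144349713/1048576 → NEW=255, ERR=-123037167/1048576
(2,3): OLD=268784621/16777216 → NEW=0, ERR=268784621/16777216
(3,0): OLD=963115223/8388608 → NEW=0, ERR=963115223/8388608
(3,1): OLD=16422978697/134217728 → NEW=0, ERR=16422978697/134217728
(3,2): OLD=177065551223/2147483648 → NEW=0, ERR=177065551223/2147483648
Target (3,2): original=56, with diffused error = 177065551223/2147483648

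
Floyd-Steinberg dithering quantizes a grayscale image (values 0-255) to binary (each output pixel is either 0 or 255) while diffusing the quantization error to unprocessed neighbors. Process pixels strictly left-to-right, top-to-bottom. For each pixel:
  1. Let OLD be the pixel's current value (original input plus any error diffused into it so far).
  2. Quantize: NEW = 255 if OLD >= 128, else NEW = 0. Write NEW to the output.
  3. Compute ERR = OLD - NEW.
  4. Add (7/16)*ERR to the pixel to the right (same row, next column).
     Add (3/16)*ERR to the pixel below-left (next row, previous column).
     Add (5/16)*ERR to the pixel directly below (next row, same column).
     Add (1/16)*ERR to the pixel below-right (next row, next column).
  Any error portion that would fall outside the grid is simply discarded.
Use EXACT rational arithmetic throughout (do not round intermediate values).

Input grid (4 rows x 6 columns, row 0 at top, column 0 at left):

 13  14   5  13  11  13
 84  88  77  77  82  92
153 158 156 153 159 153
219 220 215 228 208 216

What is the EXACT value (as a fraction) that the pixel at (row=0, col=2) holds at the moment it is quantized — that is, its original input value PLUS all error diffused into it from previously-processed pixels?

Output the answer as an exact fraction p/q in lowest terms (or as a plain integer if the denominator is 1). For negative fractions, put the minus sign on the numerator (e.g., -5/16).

Answer: 3485/256

Derivation:
(0,0): OLD=13 → NEW=0, ERR=13
(0,1): OLD=315/16 → NEW=0, ERR=315/16
(0,2): OLD=3485/256 → NEW=0, ERR=3485/256
Target (0,2): original=5, with diffused error = 3485/256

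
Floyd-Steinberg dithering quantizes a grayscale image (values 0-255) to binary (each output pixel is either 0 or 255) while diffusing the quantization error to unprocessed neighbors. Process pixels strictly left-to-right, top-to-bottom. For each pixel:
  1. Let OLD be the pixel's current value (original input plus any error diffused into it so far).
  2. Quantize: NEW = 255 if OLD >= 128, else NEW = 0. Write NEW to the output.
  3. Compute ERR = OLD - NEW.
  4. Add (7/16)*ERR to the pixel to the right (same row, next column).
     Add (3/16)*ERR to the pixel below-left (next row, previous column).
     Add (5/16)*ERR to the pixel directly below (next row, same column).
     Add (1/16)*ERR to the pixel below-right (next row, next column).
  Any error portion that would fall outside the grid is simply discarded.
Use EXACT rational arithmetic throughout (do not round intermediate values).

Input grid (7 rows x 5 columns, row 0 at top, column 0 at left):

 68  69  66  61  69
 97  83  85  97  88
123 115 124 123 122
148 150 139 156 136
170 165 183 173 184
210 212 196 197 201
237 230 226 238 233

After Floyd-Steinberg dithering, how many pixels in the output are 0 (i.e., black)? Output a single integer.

Answer: 15

Derivation:
(0,0): OLD=68 → NEW=0, ERR=68
(0,1): OLD=395/4 → NEW=0, ERR=395/4
(0,2): OLD=6989/64 → NEW=0, ERR=6989/64
(0,3): OLD=111387/1024 → NEW=0, ERR=111387/1024
(0,4): OLD=1910205/16384 → NEW=0, ERR=1910205/16384
(1,0): OLD=8753/64 → NEW=255, ERR=-7567/64
(1,1): OLD=44471/512 → NEW=0, ERR=44471/512
(1,2): OLD=3009635/16384 → NEW=255, ERR=-1168285/16384
(1,3): OLD=8420183/65536 → NEW=255, ERR=-8291497/65536
(1,4): OLD=79567077/1048576 → NEW=0, ERR=79567077/1048576
(2,0): OLD=838349/8192 → NEW=0, ERR=838349/8192
(2,1): OLD=43556799/262144 → NEW=255, ERR=-23289921/262144
(2,2): OLD=186872637/4194304 → NEW=0, ERR=186872637/4194304
(2,3): OLD=7564943655/67108864 → NEW=0, ERR=7564943655/67108864
(2,4): OLD=200922079825/1073741824 → NEW=255, ERR=-72882085295/1073741824
(3,0): OLD=685023069/4194304 → NEW=255, ERR=-384524451/4194304
(3,1): OLD=3250658681/33554432 → NEW=0, ERR=3250658681/33554432
(3,2): OLD=226441757219/1073741824 → NEW=255, ERR=-47362407901/1073741824
(3,3): OLD=347863921123/2147483648 → NEW=255, ERR=-199744409117/2147483648
(3,4): OLD=2787970898239/34359738368 → NEW=0, ERR=2787970898239/34359738368
(4,0): OLD=85639053043/536870912 → NEW=255, ERR=-51263029517/536870912
(4,1): OLD=2396575907923/17179869184 → NEW=255, ERR=-1984290733997/17179869184
(4,2): OLD=29494100626557/274877906944 → NEW=0, ERR=29494100626557/274877906944
(4,3): OLD=894270854107091/4398046511104 → NEW=255, ERR=-227231006224429/4398046511104
(4,4): OLD=12732456710120517/70368744177664 → NEW=255, ERR=-5211573055183803/70368744177664
(5,0): OLD=43569403533529/274877906944 → NEW=255, ERR=-26524462737191/274877906944
(5,1): OLD=325103496620459/2199023255552 → NEW=255, ERR=-235647433545301/2199023255552
(5,2): OLD=11663066392735971/70368744177664 → NEW=255, ERR=-6280963372568349/70368744177664
(5,3): OLD=37893207034227837/281474976710656 → NEW=255, ERR=-33882912026989443/281474976710656
(5,4): OLD=549268895410504079/4503599627370496 → NEW=0, ERR=549268895410504079/4503599627370496
(6,0): OLD=6570775374929641/35184372088832 → NEW=255, ERR=-2401239507722519/35184372088832
(6,1): OLD=162002883520014151/1125899906842624 → NEW=255, ERR=-125101592724854969/1125899906842624
(6,2): OLD=2165819413964408253/18014398509481984 → NEW=0, ERR=2165819413964408253/18014398509481984
(6,3): OLD=77900333694770182687/288230376151711744 → NEW=255, ERR=4401587776083687967/288230376151711744
(6,4): OLD=1246403901341891313049/4611686018427387904 → NEW=255, ERR=70423966642907397529/4611686018427387904
Output grid:
  Row 0: .....  (5 black, running=5)
  Row 1: #.##.  (2 black, running=7)
  Row 2: .#..#  (3 black, running=10)
  Row 3: #.##.  (2 black, running=12)
  Row 4: ##.##  (1 black, running=13)
  Row 5: ####.  (1 black, running=14)
  Row 6: ##.##  (1 black, running=15)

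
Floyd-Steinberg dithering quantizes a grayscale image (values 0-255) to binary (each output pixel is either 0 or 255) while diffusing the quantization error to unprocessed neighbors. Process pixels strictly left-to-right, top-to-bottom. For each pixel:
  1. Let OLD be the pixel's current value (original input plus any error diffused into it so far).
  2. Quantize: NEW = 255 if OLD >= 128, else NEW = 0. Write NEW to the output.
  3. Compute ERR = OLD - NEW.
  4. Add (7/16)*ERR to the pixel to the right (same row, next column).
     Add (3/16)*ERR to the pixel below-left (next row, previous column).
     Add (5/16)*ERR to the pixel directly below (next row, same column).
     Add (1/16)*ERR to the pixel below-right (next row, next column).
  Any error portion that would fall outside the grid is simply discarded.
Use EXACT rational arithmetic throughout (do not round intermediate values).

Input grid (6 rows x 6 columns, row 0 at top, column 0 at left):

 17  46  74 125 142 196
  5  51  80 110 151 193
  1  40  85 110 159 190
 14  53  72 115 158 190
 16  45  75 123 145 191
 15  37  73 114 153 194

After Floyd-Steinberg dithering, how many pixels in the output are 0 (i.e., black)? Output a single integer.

Answer: 21

Derivation:
(0,0): OLD=17 → NEW=0, ERR=17
(0,1): OLD=855/16 → NEW=0, ERR=855/16
(0,2): OLD=24929/256 → NEW=0, ERR=24929/256
(0,3): OLD=686503/4096 → NEW=255, ERR=-357977/4096
(0,4): OLD=6800273/65536 → NEW=0, ERR=6800273/65536
(0,5): OLD=253122807/1048576 → NEW=255, ERR=-14264073/1048576
(1,0): OLD=5205/256 → NEW=0, ERR=5205/256
(1,1): OLD=196435/2048 → NEW=0, ERR=196435/2048
(1,2): OLD=9132239/65536 → NEW=255, ERR=-7579441/65536
(1,3): OLD=15107939/262144 → NEW=0, ERR=15107939/262144
(1,4): OLD=3365969417/16777216 → NEW=255, ERR=-912220663/16777216
(1,5): OLD=46022242415/268435456 → NEW=255, ERR=-22428798865/268435456
(2,0): OLD=830273/32768 → NEW=0, ERR=830273/32768
(2,1): OLD=63590619/1048576 → NEW=0, ERR=63590619/1048576
(2,2): OLD=1546712401/16777216 → NEW=0, ERR=1546712401/16777216
(2,3): OLD=20256214281/134217728 → NEW=255, ERR=-13969306359/134217728
(2,4): OLD=362535990939/4294967296 → NEW=0, ERR=362535990939/4294967296
(2,5): OLD=13566620117485/68719476736 → NEW=255, ERR=-3956846450195/68719476736
(3,0): OLD=558496561/16777216 → NEW=0, ERR=558496561/16777216
(3,1): OLD=14144520797/134217728 → NEW=0, ERR=14144520797/134217728
(3,2): OLD=140865322215/1073741824 → NEW=255, ERR=-132938842905/1073741824
(3,3): OLD=3428929553333/68719476736 → NEW=0, ERR=3428929553333/68719476736
(3,4): OLD=103852699565333/549755813888 → NEW=255, ERR=-36335032976107/549755813888
(3,5): OLD=1305043192219163/8796093022208 → NEW=255, ERR=-937960528443877/8796093022208
(4,0): OLD=99133163199/2147483648 → NEW=0, ERR=99133163199/2147483648
(4,1): OLD=2645536535091/34359738368 → NEW=0, ERR=2645536535091/34359738368
(4,2): OLD=94489237152937/1099511627776 → NEW=0, ERR=94489237152937/1099511627776
(4,3): OLD=2745438334809005/17592186044416 → NEW=255, ERR=-1740569106517075/17592186044416
(4,4): OLD=18066325396238461/281474976710656 → NEW=0, ERR=18066325396238461/281474976710656
(4,5): OLD=817974585166646859/4503599627370496 → NEW=255, ERR=-330443319812829621/4503599627370496
(5,0): OLD=24113599869513/549755813888 → NEW=0, ERR=24113599869513/549755813888
(5,1): OLD=1746011018447833/17592186044416 → NEW=0, ERR=1746011018447833/17592186044416
(5,2): OLD=18230848393831523/140737488355328 → NEW=255, ERR=-17657211136777117/140737488355328
(5,3): OLD=205352093983858161/4503599627370496 → NEW=0, ERR=205352093983858161/4503599627370496
(5,4): OLD=1558833365835274769/9007199254740992 → NEW=255, ERR=-738002444123678191/9007199254740992
(5,5): OLD=20066018592401626373/144115188075855872 → NEW=255, ERR=-16683354366941620987/144115188075855872
Output grid:
  Row 0: ...#.#  (4 black, running=4)
  Row 1: ..#.##  (3 black, running=7)
  Row 2: ...#.#  (4 black, running=11)
  Row 3: ..#.##  (3 black, running=14)
  Row 4: ...#.#  (4 black, running=18)
  Row 5: ..#.##  (3 black, running=21)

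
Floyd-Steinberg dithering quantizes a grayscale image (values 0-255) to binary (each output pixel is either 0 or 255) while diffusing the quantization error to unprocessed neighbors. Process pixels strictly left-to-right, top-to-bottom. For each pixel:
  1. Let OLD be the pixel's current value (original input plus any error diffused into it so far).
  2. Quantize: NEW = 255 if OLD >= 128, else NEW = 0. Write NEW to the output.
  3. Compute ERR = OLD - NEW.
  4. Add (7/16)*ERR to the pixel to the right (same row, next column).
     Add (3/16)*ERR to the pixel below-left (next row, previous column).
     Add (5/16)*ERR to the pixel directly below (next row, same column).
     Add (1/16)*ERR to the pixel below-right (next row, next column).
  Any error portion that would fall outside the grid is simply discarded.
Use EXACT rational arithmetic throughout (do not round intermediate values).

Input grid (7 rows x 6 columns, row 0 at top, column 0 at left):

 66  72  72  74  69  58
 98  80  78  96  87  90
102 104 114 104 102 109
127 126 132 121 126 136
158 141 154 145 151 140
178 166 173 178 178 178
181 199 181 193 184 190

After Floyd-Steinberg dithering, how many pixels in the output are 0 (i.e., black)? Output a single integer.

Answer: 19

Derivation:
(0,0): OLD=66 → NEW=0, ERR=66
(0,1): OLD=807/8 → NEW=0, ERR=807/8
(0,2): OLD=14865/128 → NEW=0, ERR=14865/128
(0,3): OLD=255607/2048 → NEW=0, ERR=255607/2048
(0,4): OLD=4050241/32768 → NEW=0, ERR=4050241/32768
(0,5): OLD=58760391/524288 → NEW=0, ERR=58760391/524288
(1,0): OLD=17605/128 → NEW=255, ERR=-15035/128
(1,1): OLD=88099/1024 → NEW=0, ERR=88099/1024
(1,2): OLD=5951903/32768 → NEW=255, ERR=-2403937/32768
(1,3): OLD=17477203/131072 → NEW=255, ERR=-15946157/131072
(1,4): OLD=849052345/8388608 → NEW=0, ERR=849052345/8388608
(1,5): OLD=23760654911/134217728 → NEW=255, ERR=-10464865729/134217728
(2,0): OLD=1334065/16384 → NEW=0, ERR=1334065/16384
(2,1): OLD=76237931/524288 → NEW=255, ERR=-57455509/524288
(2,2): OLD=215550593/8388608 → NEW=0, ERR=215550593/8388608
(2,3): OLD=6148238393/67108864 → NEW=0, ERR=6148238393/67108864
(2,4): OLD=325319395243/2147483648 → NEW=255, ERR=-222288934997/2147483648
(2,5): OLD=1569357079133/34359738368 → NEW=0, ERR=1569357079133/34359738368
(3,0): OLD=1106437089/8388608 → NEW=255, ERR=-1032657951/8388608
(3,1): OLD=3208040205/67108864 → NEW=0, ERR=3208040205/67108864
(3,2): OLD=91951317975/536870912 → NEW=255, ERR=-44950764585/536870912
(3,3): OLD=3270939223845/34359738368 → NEW=0, ERR=3270939223845/34359738368
(3,4): OLD=41119330805829/274877906944 → NEW=255, ERR=-28974535464891/274877906944
(3,5): OLD=429633876741611/4398046511104 → NEW=0, ERR=429633876741611/4398046511104
(4,0): OLD=137969010767/1073741824 → NEW=255, ERR=-135835154353/1073741824
(4,1): OLD=1326273885635/17179869184 → NEW=0, ERR=1326273885635/17179869184
(4,2): OLD=100301319326937/549755813888 → NEW=255, ERR=-39886413214503/549755813888
(4,3): OLD=1038026937901853/8796093022208 → NEW=0, ERR=1038026937901853/8796093022208
(4,4): OLD=27296787334338925/140737488355328 → NEW=255, ERR=-8591272196269715/140737488355328
(4,5): OLD=309019526662680283/2251799813685248 → NEW=255, ERR=-265189425827057957/2251799813685248
(5,0): OLD=42040276744697/274877906944 → NEW=255, ERR=-28053589526023/274877906944
(5,1): OLD=1090398171351561/8796093022208 → NEW=0, ERR=1090398171351561/8796093022208
(5,2): OLD=16291296335461555/70368744177664 → NEW=255, ERR=-1652733429842765/70368744177664
(5,3): OLD=424739515478601761/2251799813685248 → NEW=255, ERR=-149469437011136479/2251799813685248
(5,4): OLD=518713081652219281/4503599627370496 → NEW=0, ERR=518713081652219281/4503599627370496
(5,5): OLD=13530428341765497125/72057594037927936 → NEW=255, ERR=-4844258137906126555/72057594037927936
(6,0): OLD=24256105582205371/140737488355328 → NEW=255, ERR=-11631953948403269/140737488355328
(6,1): OLD=429636500576285983/2251799813685248 → NEW=255, ERR=-144572451913452257/2251799813685248
(6,2): OLD=1268875342274015047/9007199254740992 → NEW=255, ERR=-1027960467684937913/9007199254740992
(6,3): OLD=20529847895516330091/144115188075855872 → NEW=255, ERR=-16219525063826917269/144115188075855872
(6,4): OLD=355100938516736857259/2305843009213693952 → NEW=255, ERR=-232889028832755100501/2305843009213693952
(6,5): OLD=4870039341921299933645/36893488147419103232 → NEW=255, ERR=-4537800135670571390515/36893488147419103232
Output grid:
  Row 0: ......  (6 black, running=6)
  Row 1: #.##.#  (2 black, running=8)
  Row 2: .#..#.  (4 black, running=12)
  Row 3: #.#.#.  (3 black, running=15)
  Row 4: #.#.##  (2 black, running=17)
  Row 5: #.##.#  (2 black, running=19)
  Row 6: ######  (0 black, running=19)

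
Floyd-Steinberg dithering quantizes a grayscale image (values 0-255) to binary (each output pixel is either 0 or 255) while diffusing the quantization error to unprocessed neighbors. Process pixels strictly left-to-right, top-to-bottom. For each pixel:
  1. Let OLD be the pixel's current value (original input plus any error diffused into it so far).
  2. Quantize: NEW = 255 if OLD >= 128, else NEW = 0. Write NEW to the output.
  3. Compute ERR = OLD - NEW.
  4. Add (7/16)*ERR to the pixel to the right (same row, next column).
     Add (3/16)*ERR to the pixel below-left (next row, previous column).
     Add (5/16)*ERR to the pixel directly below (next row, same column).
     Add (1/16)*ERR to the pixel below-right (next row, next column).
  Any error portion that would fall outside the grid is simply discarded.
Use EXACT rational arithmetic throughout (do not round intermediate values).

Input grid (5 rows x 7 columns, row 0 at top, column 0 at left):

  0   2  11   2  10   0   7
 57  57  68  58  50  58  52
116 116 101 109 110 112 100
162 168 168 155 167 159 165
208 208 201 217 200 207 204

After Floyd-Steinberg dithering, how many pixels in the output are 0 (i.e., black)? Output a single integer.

(0,0): OLD=0 → NEW=0, ERR=0
(0,1): OLD=2 → NEW=0, ERR=2
(0,2): OLD=95/8 → NEW=0, ERR=95/8
(0,3): OLD=921/128 → NEW=0, ERR=921/128
(0,4): OLD=26927/2048 → NEW=0, ERR=26927/2048
(0,5): OLD=188489/32768 → NEW=0, ERR=188489/32768
(0,6): OLD=4989439/524288 → NEW=0, ERR=4989439/524288
(1,0): OLD=459/8 → NEW=0, ERR=459/8
(1,1): OLD=5437/64 → NEW=0, ERR=5437/64
(1,2): OLD=226001/2048 → NEW=0, ERR=226001/2048
(1,3): OLD=915333/8192 → NEW=0, ERR=915333/8192
(1,4): OLD=54799127/524288 → NEW=0, ERR=54799127/524288
(1,5): OLD=453536951/4194304 → NEW=0, ERR=453536951/4194304
(1,6): OLD=6888123737/67108864 → NEW=0, ERR=6888123737/67108864
(2,0): OLD=153455/1024 → NEW=255, ERR=-107665/1024
(2,1): OLD=3959205/32768 → NEW=0, ERR=3959205/32768
(2,2): OLD=112515343/524288 → NEW=255, ERR=-21178097/524288
(2,3): OLD=640635895/4194304 → NEW=255, ERR=-428911625/4194304
(2,4): OLD=4200410047/33554432 → NEW=0, ERR=4200410047/33554432
(2,5): OLD=243026440493/1073741824 → NEW=255, ERR=-30777724627/1073741824
(2,6): OLD=2169698204427/17179869184 → NEW=0, ERR=2169698204427/17179869184
(3,0): OLD=79585871/524288 → NEW=255, ERR=-54107569/524288
(3,1): OLD=614305395/4194304 → NEW=255, ERR=-455242125/4194304
(3,2): OLD=3230256881/33554432 → NEW=0, ERR=3230256881/33554432
(3,3): OLD=24979039115/134217728 → NEW=255, ERR=-9246481525/134217728
(3,4): OLD=2821166245967/17179869184 → NEW=255, ERR=-1559700395953/17179869184
(3,5): OLD=19492585509805/137438953472 → NEW=255, ERR=-15554347625555/137438953472
(3,6): OLD=336806783212019/2199023255552 → NEW=255, ERR=-223944146953741/2199023255552
(4,0): OLD=10428614577/67108864 → NEW=255, ERR=-6684145743/67108864
(4,1): OLD=152585681645/1073741824 → NEW=255, ERR=-121218483475/1073741824
(4,2): OLD=2783007882019/17179869184 → NEW=255, ERR=-1597858759901/17179869184
(4,3): OLD=19760268323377/137438953472 → NEW=255, ERR=-15286664811983/137438953472
(4,4): OLD=107139270815067/1099511627776 → NEW=0, ERR=107139270815067/1099511627776
(4,5): OLD=6667292912211555/35184372088832 → NEW=255, ERR=-2304721970440605/35184372088832
(4,6): OLD=76811291956422053/562949953421312 → NEW=255, ERR=-66740946166012507/562949953421312
Output grid:
  Row 0: .......  (7 black, running=7)
  Row 1: .......  (7 black, running=14)
  Row 2: #.##.#.  (3 black, running=17)
  Row 3: ##.####  (1 black, running=18)
  Row 4: ####.##  (1 black, running=19)

Answer: 19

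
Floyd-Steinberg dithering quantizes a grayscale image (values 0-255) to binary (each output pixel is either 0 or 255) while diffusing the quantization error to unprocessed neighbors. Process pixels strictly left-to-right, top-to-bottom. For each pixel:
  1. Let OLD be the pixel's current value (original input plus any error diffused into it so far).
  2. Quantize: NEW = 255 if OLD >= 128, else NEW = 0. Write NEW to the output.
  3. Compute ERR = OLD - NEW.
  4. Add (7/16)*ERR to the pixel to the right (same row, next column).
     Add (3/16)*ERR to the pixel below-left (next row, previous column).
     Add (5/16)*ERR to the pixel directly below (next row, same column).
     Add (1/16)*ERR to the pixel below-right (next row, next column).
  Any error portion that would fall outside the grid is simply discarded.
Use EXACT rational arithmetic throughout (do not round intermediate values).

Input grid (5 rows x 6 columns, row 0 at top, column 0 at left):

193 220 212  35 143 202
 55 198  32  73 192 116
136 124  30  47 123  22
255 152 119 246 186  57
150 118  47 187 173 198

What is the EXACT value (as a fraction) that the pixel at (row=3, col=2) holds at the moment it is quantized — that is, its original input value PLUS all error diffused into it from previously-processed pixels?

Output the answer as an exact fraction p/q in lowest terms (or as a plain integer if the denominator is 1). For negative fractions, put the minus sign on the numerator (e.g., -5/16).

Answer: 30248471615/536870912

Derivation:
(0,0): OLD=193 → NEW=255, ERR=-62
(0,1): OLD=1543/8 → NEW=255, ERR=-497/8
(0,2): OLD=23657/128 → NEW=255, ERR=-8983/128
(0,3): OLD=8799/2048 → NEW=0, ERR=8799/2048
(0,4): OLD=4747417/32768 → NEW=255, ERR=-3608423/32768
(0,5): OLD=80647215/524288 → NEW=255, ERR=-53046225/524288
(1,0): OLD=3069/128 → NEW=0, ERR=3069/128
(1,1): OLD=176171/1024 → NEW=255, ERR=-84949/1024
(1,2): OLD=-960185/32768 → NEW=0, ERR=-960185/32768
(1,3): OLD=4782683/131072 → NEW=0, ERR=4782683/131072
(1,4): OLD=1298967889/8388608 → NEW=255, ERR=-840127151/8388608
(1,5): OLD=4520912103/134217728 → NEW=0, ERR=4520912103/134217728
(2,0): OLD=2096137/16384 → NEW=0, ERR=2096137/16384
(2,1): OLD=78670899/524288 → NEW=255, ERR=-55022541/524288
(2,2): OLD=-196416039/8388608 → NEW=0, ERR=-196416039/8388608
(2,3): OLD=1848795345/67108864 → NEW=0, ERR=1848795345/67108864
(2,4): OLD=241273655155/2147483648 → NEW=0, ERR=241273655155/2147483648
(2,5): OLD=2591430247765/34359738368 → NEW=0, ERR=2591430247765/34359738368
(3,0): OLD=2309409337/8388608 → NEW=255, ERR=170314297/8388608
(3,1): OLD=8837732741/67108864 → NEW=255, ERR=-8275027579/67108864
(3,2): OLD=30248471615/536870912 → NEW=0, ERR=30248471615/536870912
Target (3,2): original=119, with diffused error = 30248471615/536870912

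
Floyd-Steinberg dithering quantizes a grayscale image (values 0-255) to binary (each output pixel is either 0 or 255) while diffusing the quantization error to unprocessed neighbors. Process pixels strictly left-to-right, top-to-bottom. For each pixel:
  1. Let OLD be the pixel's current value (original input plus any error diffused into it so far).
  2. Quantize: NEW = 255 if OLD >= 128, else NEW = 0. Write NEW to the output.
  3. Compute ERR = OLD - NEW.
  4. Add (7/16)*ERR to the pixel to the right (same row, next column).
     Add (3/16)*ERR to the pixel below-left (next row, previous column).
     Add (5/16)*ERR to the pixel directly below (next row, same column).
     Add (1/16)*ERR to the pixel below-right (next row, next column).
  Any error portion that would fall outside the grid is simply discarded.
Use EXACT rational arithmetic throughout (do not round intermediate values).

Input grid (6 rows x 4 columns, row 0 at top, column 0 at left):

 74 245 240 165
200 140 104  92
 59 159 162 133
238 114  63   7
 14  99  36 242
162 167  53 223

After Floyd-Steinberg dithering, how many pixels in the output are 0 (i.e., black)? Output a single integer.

Answer: 12

Derivation:
(0,0): OLD=74 → NEW=0, ERR=74
(0,1): OLD=2219/8 → NEW=255, ERR=179/8
(0,2): OLD=31973/128 → NEW=255, ERR=-667/128
(0,3): OLD=333251/2048 → NEW=255, ERR=-188989/2048
(1,0): OLD=29097/128 → NEW=255, ERR=-3543/128
(1,1): OLD=141855/1024 → NEW=255, ERR=-119265/1024
(1,2): OLD=1163659/32768 → NEW=0, ERR=1163659/32768
(1,3): OLD=41090237/524288 → NEW=0, ERR=41090237/524288
(2,0): OLD=467141/16384 → NEW=0, ERR=467141/16384
(2,1): OLD=73403335/524288 → NEW=255, ERR=-60290105/524288
(2,2): OLD=136527939/1048576 → NEW=255, ERR=-130858941/1048576
(2,3): OLD=1763496599/16777216 → NEW=0, ERR=1763496599/16777216
(3,0): OLD=1890360949/8388608 → NEW=255, ERR=-248734091/8388608
(3,1): OLD=5835035563/134217728 → NEW=0, ERR=5835035563/134217728
(3,2): OLD=119276648021/2147483648 → NEW=0, ERR=119276648021/2147483648
(3,3): OLD=1936093416915/34359738368 → NEW=0, ERR=1936093416915/34359738368
(4,0): OLD=27671150481/2147483648 → NEW=0, ERR=27671150481/2147483648
(4,1): OLD=2178134506803/17179869184 → NEW=0, ERR=2178134506803/17179869184
(4,2): OLD=67129273591763/549755813888 → NEW=0, ERR=67129273591763/549755813888
(4,3): OLD=2783981721763253/8796093022208 → NEW=255, ERR=540978001100213/8796093022208
(5,0): OLD=52171470464577/274877906944 → NEW=255, ERR=-17922395806143/274877906944
(5,1): OLD=1775007149809639/8796093022208 → NEW=255, ERR=-467996570853401/8796093022208
(5,2): OLD=384112238905731/4398046511104 → NEW=0, ERR=384112238905731/4398046511104
(5,3): OLD=40540989630887651/140737488355328 → NEW=255, ERR=4652930100279011/140737488355328
Output grid:
  Row 0: .###  (1 black, running=1)
  Row 1: ##..  (2 black, running=3)
  Row 2: .##.  (2 black, running=5)
  Row 3: #...  (3 black, running=8)
  Row 4: ...#  (3 black, running=11)
  Row 5: ##.#  (1 black, running=12)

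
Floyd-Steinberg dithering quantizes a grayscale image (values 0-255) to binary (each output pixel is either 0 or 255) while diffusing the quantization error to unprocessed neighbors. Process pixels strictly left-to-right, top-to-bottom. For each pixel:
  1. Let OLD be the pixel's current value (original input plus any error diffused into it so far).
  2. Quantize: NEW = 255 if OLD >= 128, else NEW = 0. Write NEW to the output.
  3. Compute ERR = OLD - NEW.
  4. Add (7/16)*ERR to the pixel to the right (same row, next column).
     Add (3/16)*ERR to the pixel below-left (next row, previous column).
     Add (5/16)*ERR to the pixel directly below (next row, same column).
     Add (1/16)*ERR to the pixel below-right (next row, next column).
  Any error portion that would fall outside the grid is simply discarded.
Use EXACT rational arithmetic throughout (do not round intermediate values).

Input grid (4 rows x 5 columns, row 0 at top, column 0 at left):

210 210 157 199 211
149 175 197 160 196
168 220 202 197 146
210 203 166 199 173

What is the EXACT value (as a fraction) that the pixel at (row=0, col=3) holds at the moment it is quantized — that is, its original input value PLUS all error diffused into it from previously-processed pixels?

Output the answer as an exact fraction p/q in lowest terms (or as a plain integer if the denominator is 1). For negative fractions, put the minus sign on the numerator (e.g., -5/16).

Answer: 588773/4096

Derivation:
(0,0): OLD=210 → NEW=255, ERR=-45
(0,1): OLD=3045/16 → NEW=255, ERR=-1035/16
(0,2): OLD=32947/256 → NEW=255, ERR=-32333/256
(0,3): OLD=588773/4096 → NEW=255, ERR=-455707/4096
Target (0,3): original=199, with diffused error = 588773/4096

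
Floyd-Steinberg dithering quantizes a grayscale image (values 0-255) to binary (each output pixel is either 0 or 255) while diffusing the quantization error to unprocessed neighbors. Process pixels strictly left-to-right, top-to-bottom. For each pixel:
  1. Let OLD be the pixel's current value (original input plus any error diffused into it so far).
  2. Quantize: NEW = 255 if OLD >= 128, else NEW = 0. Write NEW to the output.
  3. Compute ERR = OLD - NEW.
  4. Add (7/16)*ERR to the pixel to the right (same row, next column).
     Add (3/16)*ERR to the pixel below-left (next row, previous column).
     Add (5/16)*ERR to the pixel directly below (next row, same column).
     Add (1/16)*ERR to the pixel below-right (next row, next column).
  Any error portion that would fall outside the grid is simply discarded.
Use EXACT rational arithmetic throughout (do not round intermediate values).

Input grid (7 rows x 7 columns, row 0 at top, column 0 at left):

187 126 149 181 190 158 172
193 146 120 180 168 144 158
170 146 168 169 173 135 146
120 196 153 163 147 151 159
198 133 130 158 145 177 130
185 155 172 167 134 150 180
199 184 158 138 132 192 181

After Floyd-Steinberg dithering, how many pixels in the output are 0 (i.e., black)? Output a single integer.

(0,0): OLD=187 → NEW=255, ERR=-68
(0,1): OLD=385/4 → NEW=0, ERR=385/4
(0,2): OLD=12231/64 → NEW=255, ERR=-4089/64
(0,3): OLD=156721/1024 → NEW=255, ERR=-104399/1024
(0,4): OLD=2382167/16384 → NEW=255, ERR=-1795753/16384
(0,5): OLD=28848481/262144 → NEW=0, ERR=28848481/262144
(0,6): OLD=923359655/4194304 → NEW=255, ERR=-146187865/4194304
(1,0): OLD=12147/64 → NEW=255, ERR=-4173/64
(1,1): OLD=67237/512 → NEW=255, ERR=-63323/512
(1,2): OLD=537801/16384 → NEW=0, ERR=537801/16384
(1,3): OLD=9041141/65536 → NEW=255, ERR=-7670539/65536
(1,4): OLD=406027039/4194304 → NEW=0, ERR=406027039/4194304
(1,5): OLD=6957733903/33554432 → NEW=255, ERR=-1598646257/33554432
(1,6): OLD=71480171265/536870912 → NEW=255, ERR=-65421911295/536870912
(2,0): OLD=1035751/8192 → NEW=0, ERR=1035751/8192
(2,1): OLD=43186973/262144 → NEW=255, ERR=-23659747/262144
(2,2): OLD=457581079/4194304 → NEW=0, ERR=457581079/4194304
(2,3): OLD=6722825631/33554432 → NEW=255, ERR=-1833554529/33554432
(2,4): OLD=43780806447/268435456 → NEW=255, ERR=-24670234833/268435456
(2,5): OLD=542071908805/8589934592 → NEW=0, ERR=542071908805/8589934592
(2,6): OLD=18217584223155/137438953472 → NEW=255, ERR=-16829348912205/137438953472
(3,0): OLD=598057399/4194304 → NEW=255, ERR=-471490121/4194304
(3,1): OLD=4931587243/33554432 → NEW=255, ERR=-3624792917/33554432
(3,2): OLD=33270915537/268435456 → NEW=0, ERR=33270915537/268435456
(3,3): OLD=203727095351/1073741824 → NEW=255, ERR=-70077069769/1073741824
(3,4): OLD=13488798447031/137438953472 → NEW=0, ERR=13488798447031/137438953472
(3,5): OLD=203360323225429/1099511627776 → NEW=255, ERR=-77015141857451/1099511627776
(3,6): OLD=1654262835898827/17592186044416 → NEW=0, ERR=1654262835898827/17592186044416
(4,0): OLD=76566456985/536870912 → NEW=255, ERR=-60335625575/536870912
(4,1): OLD=569403246085/8589934592 → NEW=0, ERR=569403246085/8589934592
(4,2): OLD=24566436498667/137438953472 → NEW=255, ERR=-10480496636693/137438953472
(4,3): OLD=143366988682121/1099511627776 → NEW=255, ERR=-137008476400759/1099511627776
(4,4): OLD=914277617250219/8796093022208 → NEW=0, ERR=914277617250219/8796093022208
(4,5): OLD=63149100879609547/281474976710656 → NEW=255, ERR=-8627018181607733/281474976710656
(4,6): OLD=637703974843309053/4503599627370496 → NEW=255, ERR=-510713930136167427/4503599627370496
(5,0): OLD=22307566084575/137438953472 → NEW=255, ERR=-12739367050785/137438953472
(5,1): OLD=125168942442293/1099511627776 → NEW=0, ERR=125168942442293/1099511627776
(5,2): OLD=1572338458782243/8796093022208 → NEW=255, ERR=-670665261880797/8796093022208
(5,3): OLD=7700122866573071/70368744177664 → NEW=0, ERR=7700122866573071/70368744177664
(5,4): OLD=904414984588309989/4503599627370496 → NEW=255, ERR=-244002920391166491/4503599627370496
(5,5): OLD=3673212779023008085/36028797018963968 → NEW=0, ERR=3673212779023008085/36028797018963968
(5,6): OLD=107942609335084797531/576460752303423488 → NEW=255, ERR=-39054882502288191909/576460752303423488
(6,0): OLD=3366777168134263/17592186044416 → NEW=255, ERR=-1119230273191817/17592186044416
(6,1): OLD=48315668644016163/281474976710656 → NEW=255, ERR=-23460450417201117/281474976710656
(6,2): OLD=564483869967306889/4503599627370496 → NEW=0, ERR=564483869967306889/4503599627370496
(6,3): OLD=7641992504526059287/36028797018963968 → NEW=255, ERR=-1545350735309752553/36028797018963968
(6,4): OLD=8809668573248926189/72057594037927936 → NEW=0, ERR=8809668573248926189/72057594037927936
(6,5): OLD=2409688872182963581945/9223372036854775808 → NEW=255, ERR=57729002784995750905/9223372036854775808
(6,6): OLD=24930940309473235713343/147573952589676412928 → NEW=255, ERR=-12700417600894249583297/147573952589676412928
Output grid:
  Row 0: #.###.#  (2 black, running=2)
  Row 1: ##.#.##  (2 black, running=4)
  Row 2: .#.##.#  (3 black, running=7)
  Row 3: ##.#.#.  (3 black, running=10)
  Row 4: #.##.##  (2 black, running=12)
  Row 5: #.#.#.#  (3 black, running=15)
  Row 6: ##.#.##  (2 black, running=17)

Answer: 17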